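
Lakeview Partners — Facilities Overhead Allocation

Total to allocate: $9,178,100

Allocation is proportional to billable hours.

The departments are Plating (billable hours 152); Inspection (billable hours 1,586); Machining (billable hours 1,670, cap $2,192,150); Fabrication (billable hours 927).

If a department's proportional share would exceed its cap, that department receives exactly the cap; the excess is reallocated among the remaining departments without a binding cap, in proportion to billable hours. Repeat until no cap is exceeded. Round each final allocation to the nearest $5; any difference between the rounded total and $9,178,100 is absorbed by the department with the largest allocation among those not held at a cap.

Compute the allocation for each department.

Sum of billable hours: 4,335.
Proportional shares (ignoring caps): Plating 321,815.73; Inspection 3,357,893.10; Machining 3,535,738.64; Fabrication 1,962,652.53.
Cap binds for Machining ($2,192,150); remaining pool $6,985,950 reallocated over remaining billable hours 2,665.
Shares after redistribution: Plating 398,448.18 → $398,450; Inspection 4,157,492.20 → $4,157,490; Fabrication 2,430,009.62 → $2,430,010.

Plating: $398,450; Inspection: $4,157,490; Machining: $2,192,150; Fabrication: $2,430,010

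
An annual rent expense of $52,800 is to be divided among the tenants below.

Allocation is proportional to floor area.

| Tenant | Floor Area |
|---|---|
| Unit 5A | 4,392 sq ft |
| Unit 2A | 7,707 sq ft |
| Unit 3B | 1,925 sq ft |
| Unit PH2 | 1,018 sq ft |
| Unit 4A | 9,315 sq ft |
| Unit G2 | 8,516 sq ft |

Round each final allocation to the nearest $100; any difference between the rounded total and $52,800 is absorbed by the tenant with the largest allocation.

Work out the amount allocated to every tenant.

Unit 5A: $7,100 · Unit 2A: $12,400 · Unit 3B: $3,100 · Unit PH2: $1,600 · Unit 4A: $14,900 · Unit G2: $13,700

Floor area total: 32,873.
Unrounded shares: Unit 5A 4,392/32,873 × $52,800 = 7,054.35; Unit 2A 7,707/32,873 × $52,800 = 12,378.84; Unit 3B 1,925/32,873 × $52,800 = 3,091.90; Unit PH2 1,018/32,873 × $52,800 = 1,635.09; Unit 4A 9,315/32,873 × $52,800 = 14,961.58; Unit G2 8,516/32,873 × $52,800 = 13,678.24.
Rounded to nearest $100: Unit 5A $7,100; Unit 2A $12,400; Unit 3B $3,100; Unit PH2 $1,600; Unit 4A $15,000; Unit G2 $13,700. Sum = $52,900.
Difference $52,800 − $52,900 = −$100 applied to largest allocation (Unit 4A): Unit 4A becomes $14,900.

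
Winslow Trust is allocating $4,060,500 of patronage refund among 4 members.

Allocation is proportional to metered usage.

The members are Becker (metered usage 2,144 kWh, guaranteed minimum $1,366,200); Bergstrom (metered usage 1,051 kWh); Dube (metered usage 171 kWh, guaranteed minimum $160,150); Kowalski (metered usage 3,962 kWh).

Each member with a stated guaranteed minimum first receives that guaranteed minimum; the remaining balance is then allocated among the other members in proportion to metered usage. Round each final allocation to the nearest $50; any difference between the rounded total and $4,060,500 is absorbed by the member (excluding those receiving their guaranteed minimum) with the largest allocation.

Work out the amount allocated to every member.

Becker: $1,366,200 | Bergstrom: $531,300 | Dube: $160,150 | Kowalski: $2,002,850

Fund the minimums — Becker $1,366,200; Dube $160,150. Residual $2,534,150.
Residual split over remaining metered usage 5,013: Bergstrom 531,296.96 → $531,300; Kowalski 2,002,853.04 → $2,002,850.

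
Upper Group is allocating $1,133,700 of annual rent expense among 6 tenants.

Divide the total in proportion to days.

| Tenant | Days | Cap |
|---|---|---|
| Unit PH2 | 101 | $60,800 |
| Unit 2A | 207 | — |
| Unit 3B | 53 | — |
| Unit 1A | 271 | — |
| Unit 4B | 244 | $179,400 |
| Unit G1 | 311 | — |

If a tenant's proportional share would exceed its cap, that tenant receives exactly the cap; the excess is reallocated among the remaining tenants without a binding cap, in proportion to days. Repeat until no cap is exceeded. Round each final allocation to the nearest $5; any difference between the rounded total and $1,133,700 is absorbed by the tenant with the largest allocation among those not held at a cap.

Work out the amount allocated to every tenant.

Total days = 1,187.
Proportional shares (ignoring caps): Unit PH2 96,464.79; Unit 2A 197,705.05; Unit 3B 50,620.13; Unit 1A 258,831.26; Unit 4B 233,043.64; Unit G1 297,035.13.
Held at cap: Unit PH2 ($60,800), Unit 4B ($179,400); balance $893,500 reallocated over remaining days 842.
Remaining shares: Unit 2A 219,660.93 → $219,660; Unit 3B 56,241.69 → $56,240; Unit 1A 287,575.42 → $287,575; Unit G1 330,021.97 → $330,020.
Rounding difference +$5 applied to Unit G1 → $330,025.

Unit PH2: $60,800; Unit 2A: $219,660; Unit 3B: $56,240; Unit 1A: $287,575; Unit 4B: $179,400; Unit G1: $330,025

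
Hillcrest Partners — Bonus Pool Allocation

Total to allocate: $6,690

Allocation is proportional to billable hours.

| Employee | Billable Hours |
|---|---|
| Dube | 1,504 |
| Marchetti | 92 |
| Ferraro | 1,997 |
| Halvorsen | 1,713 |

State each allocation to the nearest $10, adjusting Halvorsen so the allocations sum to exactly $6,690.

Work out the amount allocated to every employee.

Dube: $1,900 · Marchetti: $120 · Ferraro: $2,520 · Halvorsen: $2,150

Billable hours total: 5,306.
Pro-rata amounts: Dube 1,504/5,306 × $6,690 = 1,896.30; Marchetti 92/5,306 × $6,690 = 116.00; Ferraro 1,997/5,306 × $6,690 = 2,517.89; Halvorsen 1,713/5,306 × $6,690 = 2,159.81.
At nearest $10: Dube $1,900; Marchetti $120; Ferraro $2,520; Halvorsen $2,160. Sum = $6,700.
Difference $6,690 − $6,700 = −$10 applied to Halvorsen: Halvorsen becomes $2,150.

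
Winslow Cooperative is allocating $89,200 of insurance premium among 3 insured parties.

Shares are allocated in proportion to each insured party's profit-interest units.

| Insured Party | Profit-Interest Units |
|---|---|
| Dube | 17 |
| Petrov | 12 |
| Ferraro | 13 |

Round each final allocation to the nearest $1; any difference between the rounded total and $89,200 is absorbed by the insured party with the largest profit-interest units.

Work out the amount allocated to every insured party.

Dube: $36,104 · Petrov: $25,486 · Ferraro: $27,610

Profit-interest units total: 42.
Unrounded shares: Dube 17/42 × $89,200 = 36,104.76; Petrov 12/42 × $89,200 = 25,485.71; Ferraro 13/42 × $89,200 = 27,609.52.
After rounding ($1): Dube $36,105; Petrov $25,486; Ferraro $27,610. Sum = $89,201.
Difference $89,200 − $89,201 = −$1 applied to largest profit-interest units (Dube): Dube becomes $36,104.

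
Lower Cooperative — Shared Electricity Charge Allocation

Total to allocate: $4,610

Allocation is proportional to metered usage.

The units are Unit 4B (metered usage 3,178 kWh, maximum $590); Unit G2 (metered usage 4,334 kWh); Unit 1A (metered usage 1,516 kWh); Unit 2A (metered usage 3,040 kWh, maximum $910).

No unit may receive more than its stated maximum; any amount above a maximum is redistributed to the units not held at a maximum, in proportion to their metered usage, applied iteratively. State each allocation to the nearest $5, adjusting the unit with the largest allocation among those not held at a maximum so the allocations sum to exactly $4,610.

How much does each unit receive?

Total metered usage = 12,068.
Unconstrained shares: Unit 4B 1,214.00; Unit G2 1,655.60; Unit 1A 579.12; Unit 2A 1,161.29.
Cap binds for Unit 4B ($590), Unit 2A ($910); remaining pool $3,110 reallocated over remaining metered usage 5,850.
Shares after redistribution: Unit G2 2,304.06 → $2,305; Unit 1A 805.94 → $805.

Unit 4B: $590; Unit G2: $2,305; Unit 1A: $805; Unit 2A: $910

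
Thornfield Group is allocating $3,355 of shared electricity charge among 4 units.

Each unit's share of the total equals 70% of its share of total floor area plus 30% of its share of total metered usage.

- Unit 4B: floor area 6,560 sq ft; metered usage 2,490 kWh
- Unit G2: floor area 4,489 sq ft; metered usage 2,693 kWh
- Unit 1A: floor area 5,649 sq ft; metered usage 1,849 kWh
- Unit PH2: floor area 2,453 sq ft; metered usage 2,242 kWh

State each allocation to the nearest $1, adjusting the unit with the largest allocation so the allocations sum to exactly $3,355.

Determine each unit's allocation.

Unit 4B: $1,075 | Unit G2: $843 | Unit 1A: $893 | Unit PH2: $544

Floor area total 19,151; metered usage total 9,274.
Combined weights (70% floor area + 30% metered usage): Unit 4B 0.3203; Unit G2 0.2512; Unit 1A 0.2663; Unit PH2 0.1622.
Raw shares: Unit 4B 1,074.69; Unit G2 842.76; Unit 1A 893.41; Unit PH2 544.14.
Rounded to nearest $1: Unit 4B $1,075; Unit G2 $843; Unit 1A $893; Unit PH2 $544. Sum = $3,355.
Rounded total matches; no reconciliation needed.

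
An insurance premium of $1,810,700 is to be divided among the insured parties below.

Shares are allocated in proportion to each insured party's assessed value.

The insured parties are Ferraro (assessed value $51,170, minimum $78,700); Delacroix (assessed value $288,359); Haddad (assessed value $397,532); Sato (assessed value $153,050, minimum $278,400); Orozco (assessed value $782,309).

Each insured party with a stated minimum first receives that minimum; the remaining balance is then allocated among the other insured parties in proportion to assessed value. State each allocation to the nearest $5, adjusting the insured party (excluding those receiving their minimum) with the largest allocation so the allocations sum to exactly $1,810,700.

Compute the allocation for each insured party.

Ferraro: $78,700; Delacroix: $285,490; Haddad: $393,580; Sato: $278,400; Orozco: $774,530

Minimums first: Ferraro $78,700; Sato $278,400. Remaining pool $1,453,600.
Remaining pool split over remaining assessed value 1,468,200: Delacroix 285,491.52 → $285,490; Haddad 393,578.88 → $393,580; Orozco 774,529.60 → $774,530.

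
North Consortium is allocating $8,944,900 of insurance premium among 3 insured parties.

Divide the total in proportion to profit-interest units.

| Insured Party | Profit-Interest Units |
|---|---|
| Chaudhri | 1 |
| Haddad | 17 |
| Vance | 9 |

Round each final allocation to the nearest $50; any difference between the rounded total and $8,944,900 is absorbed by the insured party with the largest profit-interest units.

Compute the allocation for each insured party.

Sum of profit-interest units: 1 + 17 + 9 = 27.
Raw shares: Chaudhri 331,292.59; Haddad 5,631,974.07; Vance 2,981,633.33.
At nearest $50: Chaudhri $331,300; Haddad $5,631,950; Vance $2,981,650. Sum = $8,944,900.
Sum already equals the total — no adjustment.

Chaudhri: $331,300 · Haddad: $5,631,950 · Vance: $2,981,650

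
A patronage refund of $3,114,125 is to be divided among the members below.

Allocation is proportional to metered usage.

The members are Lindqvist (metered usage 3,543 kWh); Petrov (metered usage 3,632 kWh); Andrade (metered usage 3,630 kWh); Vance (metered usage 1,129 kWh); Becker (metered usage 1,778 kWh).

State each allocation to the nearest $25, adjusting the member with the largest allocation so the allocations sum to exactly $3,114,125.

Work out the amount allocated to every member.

Total metered usage = 13,712.
Proportional shares: Lindqvist 3,543/13,712 × $3,114,125 = 804,648.84; Petrov 3,632/13,712 × $3,114,125 = 824,861.58; Andrade 3,630/13,712 × $3,114,125 = 824,407.36; Vance 1,129/13,712 × $3,114,125 = 256,406.59; Becker 1,778/13,712 × $3,114,125 = 403,800.63.
At nearest $25: Lindqvist $804,650; Petrov $824,850; Andrade $824,400; Vance $256,400; Becker $403,800. Sum = $3,114,100.
Difference $3,114,125 − $3,114,100 = +$25 applied to largest allocation (Petrov): Petrov becomes $824,875.

Lindqvist: $804,650 | Petrov: $824,875 | Andrade: $824,400 | Vance: $256,400 | Becker: $403,800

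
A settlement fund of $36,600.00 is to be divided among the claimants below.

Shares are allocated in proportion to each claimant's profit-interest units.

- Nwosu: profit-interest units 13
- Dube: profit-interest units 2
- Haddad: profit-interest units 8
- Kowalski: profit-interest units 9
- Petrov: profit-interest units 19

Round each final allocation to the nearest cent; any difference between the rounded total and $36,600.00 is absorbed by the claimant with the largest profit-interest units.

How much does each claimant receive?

Nwosu: $9,329.41 | Dube: $1,435.29 | Haddad: $5,741.18 | Kowalski: $6,458.82 | Petrov: $13,635.30

Total profit-interest units = 13 + 2 + 8 + 9 + 19 = 51.
Proportional shares: Nwosu 9,329.4118; Dube 1,435.2941; Haddad 5,741.1765; Kowalski 6,458.8235; Petrov 13,635.2941.
After rounding (cent): Nwosu $9,329.41; Dube $1,435.29; Haddad $5,741.18; Kowalski $6,458.82; Petrov $13,635.29. Sum = $36,599.99.
Difference $36,600.00 − $36,599.99 = +$0.01 applied to largest profit-interest units (Petrov): Petrov becomes $13,635.30.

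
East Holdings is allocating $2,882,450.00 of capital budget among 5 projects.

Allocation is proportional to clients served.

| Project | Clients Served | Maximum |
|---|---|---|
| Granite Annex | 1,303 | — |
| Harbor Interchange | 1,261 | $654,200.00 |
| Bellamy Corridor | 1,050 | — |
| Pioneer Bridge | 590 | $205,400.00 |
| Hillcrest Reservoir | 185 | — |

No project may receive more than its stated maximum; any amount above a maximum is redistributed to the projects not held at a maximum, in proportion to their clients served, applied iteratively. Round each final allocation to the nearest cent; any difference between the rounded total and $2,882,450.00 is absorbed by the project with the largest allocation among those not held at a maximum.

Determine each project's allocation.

Granite Annex: $1,038,523.85 | Harbor Interchange: $654,200.00 | Bellamy Corridor: $836,876.48 | Pioneer Bridge: $205,400.00 | Hillcrest Reservoir: $147,449.67

Clients served total: 4,389.
Unconstrained shares: Granite Annex 855,737.6054; Harbor Interchange 828,154.3518; Bellamy Corridor 689,581.3397; Pioneer Bridge 387,479.0385; Hillcrest Reservoir 121,497.6646.
Capped: Harbor Interchange ($654,200.00), Pioneer Bridge ($205,400.00); residual $2,022,850.00 reallocated over remaining clients served 2,538.
Redistributed shares: Granite Annex 1,038,523.8574 → $1,038,523.86; Bellamy Corridor 836,876.4775 → $836,876.48; Hillcrest Reservoir 147,449.6651 → $147,449.67.
Rounding difference −$0.01 applied to Granite Annex → $1,038,523.85.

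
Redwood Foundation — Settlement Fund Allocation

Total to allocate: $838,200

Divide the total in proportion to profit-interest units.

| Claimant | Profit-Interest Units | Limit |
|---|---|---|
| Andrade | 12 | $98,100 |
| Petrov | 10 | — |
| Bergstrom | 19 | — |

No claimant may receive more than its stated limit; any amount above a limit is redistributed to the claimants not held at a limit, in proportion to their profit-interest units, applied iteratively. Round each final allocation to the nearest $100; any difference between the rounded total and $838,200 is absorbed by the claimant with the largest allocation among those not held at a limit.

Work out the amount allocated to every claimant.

Total profit-interest units = 41.
Unconstrained shares: Andrade 245,326.83; Petrov 204,439.02; Bergstrom 388,434.15.
Held at cap: Andrade ($98,100); residual $740,100 reallocated over remaining profit-interest units 29.
Remaining shares: Petrov 255,206.90 → $255,200; Bergstrom 484,893.10 → $484,900.

Andrade: $98,100 | Petrov: $255,200 | Bergstrom: $484,900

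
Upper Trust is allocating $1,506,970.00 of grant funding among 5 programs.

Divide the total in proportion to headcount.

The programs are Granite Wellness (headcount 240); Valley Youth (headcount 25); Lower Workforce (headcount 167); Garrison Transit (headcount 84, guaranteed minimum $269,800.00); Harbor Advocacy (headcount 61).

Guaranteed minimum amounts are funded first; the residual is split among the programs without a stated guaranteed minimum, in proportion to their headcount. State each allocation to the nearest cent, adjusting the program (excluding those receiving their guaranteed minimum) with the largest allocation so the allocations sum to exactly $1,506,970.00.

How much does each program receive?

Granite Wellness: $602,273.42 · Valley Youth: $62,736.82 · Lower Workforce: $419,081.93 · Garrison Transit: $269,800.00 · Harbor Advocacy: $153,077.83

Guaranteed amounts: Garrison Transit $269,800.00. Balance $1,237,170.00.
Balance split over remaining headcount 493: Granite Wellness 602,273.4280 → $602,273.43; Valley Youth 62,736.8154 → $62,736.82; Lower Workforce 419,081.9270 → $419,081.93; Harbor Advocacy 153,077.8296 → $153,077.83.
Rounding difference −$0.01 applied to Granite Wellness → $602,273.42.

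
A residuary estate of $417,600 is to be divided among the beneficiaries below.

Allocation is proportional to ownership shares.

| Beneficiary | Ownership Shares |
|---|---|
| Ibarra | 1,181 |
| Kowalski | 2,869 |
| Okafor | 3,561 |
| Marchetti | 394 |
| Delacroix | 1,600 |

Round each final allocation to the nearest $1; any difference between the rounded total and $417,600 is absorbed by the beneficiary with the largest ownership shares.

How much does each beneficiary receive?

Ownership shares total: 9,605.
Unrounded shares: Ibarra 1,181/9,605 × $417,600 = 51,346.76; Kowalski 2,869/9,605 × $417,600 = 124,736.53; Okafor 3,561/9,605 × $417,600 = 154,822.86; Marchetti 394/9,605 × $417,600 = 17,130.08; Delacroix 1,600/9,605 × $417,600 = 69,563.77.
At nearest $1: Ibarra $51,347; Kowalski $124,737; Okafor $154,823; Marchetti $17,130; Delacroix $69,564. Sum = $417,601.
Difference $417,600 − $417,601 = −$1 applied to largest ownership shares (Okafor): Okafor becomes $154,822.

Ibarra: $51,347; Kowalski: $124,737; Okafor: $154,822; Marchetti: $17,130; Delacroix: $69,564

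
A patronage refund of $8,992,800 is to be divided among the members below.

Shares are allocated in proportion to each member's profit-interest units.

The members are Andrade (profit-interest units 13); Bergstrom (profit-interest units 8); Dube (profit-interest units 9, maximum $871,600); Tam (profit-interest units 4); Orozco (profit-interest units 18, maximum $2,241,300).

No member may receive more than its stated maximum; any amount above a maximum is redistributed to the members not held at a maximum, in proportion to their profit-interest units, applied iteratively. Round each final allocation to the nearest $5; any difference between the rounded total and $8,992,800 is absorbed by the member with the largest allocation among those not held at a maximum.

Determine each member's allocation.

Andrade: $3,057,545 | Bergstrom: $1,881,570 | Dube: $871,600 | Tam: $940,785 | Orozco: $2,241,300

Combined profit-interest units = 52.
Pro-rata shares before constraints: Andrade 2,248,200.00; Bergstrom 1,383,507.69; Dube 1,556,446.15; Tam 691,753.85; Orozco 3,112,892.31.
Held at cap: Dube ($871,600), Orozco ($2,241,300); remaining pool $5,879,900 reallocated over remaining profit-interest units 25.
Shares after redistribution: Andrade 3,057,548.00 → $3,057,550; Bergstrom 1,881,568.00 → $1,881,570; Tam 940,784.00 → $940,785.
Rounding difference −$5 applied to Andrade → $3,057,545.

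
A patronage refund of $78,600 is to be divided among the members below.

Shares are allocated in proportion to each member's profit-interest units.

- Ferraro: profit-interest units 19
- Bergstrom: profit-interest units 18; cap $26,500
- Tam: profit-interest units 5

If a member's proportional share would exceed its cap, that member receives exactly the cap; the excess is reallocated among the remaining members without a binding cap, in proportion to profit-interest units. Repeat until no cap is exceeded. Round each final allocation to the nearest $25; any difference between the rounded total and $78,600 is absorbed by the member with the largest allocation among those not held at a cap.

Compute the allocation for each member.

Total profit-interest units = 42.
Unconstrained shares: Ferraro 35,557.14; Bergstrom 33,685.71; Tam 9,357.14.
Cap binds for Bergstrom ($26,500); residual $52,100 reallocated over remaining profit-interest units 24.
Remaining shares: Ferraro 41,245.83 → $41,250; Tam 10,854.17 → $10,850.

Ferraro: $41,250 · Bergstrom: $26,500 · Tam: $10,850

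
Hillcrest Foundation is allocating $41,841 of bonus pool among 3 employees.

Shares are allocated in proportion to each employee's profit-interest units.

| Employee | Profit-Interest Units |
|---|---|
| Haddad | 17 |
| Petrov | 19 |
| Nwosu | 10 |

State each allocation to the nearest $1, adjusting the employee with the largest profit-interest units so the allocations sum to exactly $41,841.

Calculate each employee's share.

Haddad: $15,463; Petrov: $17,282; Nwosu: $9,096

Combined profit-interest units = 17 + 19 + 10 = 46.
Proportional shares: Haddad 15,462.98; Petrov 17,282.15; Nwosu 9,095.87.
Rounded to nearest $1: Haddad $15,463; Petrov $17,282; Nwosu $9,096. Sum = $41,841.
Rounded total matches; no reconciliation needed.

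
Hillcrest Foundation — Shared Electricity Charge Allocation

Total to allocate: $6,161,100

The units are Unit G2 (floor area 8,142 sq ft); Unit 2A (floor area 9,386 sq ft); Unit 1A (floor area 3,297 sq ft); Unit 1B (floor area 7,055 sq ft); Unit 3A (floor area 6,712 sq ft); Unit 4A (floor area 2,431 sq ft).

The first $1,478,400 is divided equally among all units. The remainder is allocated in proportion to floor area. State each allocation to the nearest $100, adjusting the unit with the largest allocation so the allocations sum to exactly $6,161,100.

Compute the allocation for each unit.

Unit G2: $1,276,200 · Unit 2A: $1,433,600 · Unit 1A: $663,400 · Unit 1B: $1,138,700 · Unit 3A: $1,095,300 · Unit 4A: $553,900

First tranche $1,478,400 split equally: $246,400 each.
Remainder $4,682,700 by floor area (total 37,023): Unit G2 1,029,806.97 → $1,029,800; Unit 2A 1,187,149.13 → $1,187,100; Unit 1A 417,007.32 → $417,000; Unit 1B 892,322.30 → $892,300; Unit 3A 848,939.37 → $848,900; Unit 4A 307,474.91 → $307,500.
Rounding difference +$100 on remainder applied to Unit 2A.
Totals: Unit G2 $246,400 + $1,029,800 = $1,276,200; Unit 2A $246,400 + $1,187,200 = $1,433,600; Unit 1A $246,400 + $417,000 = $663,400; Unit 1B $246,400 + $892,300 = $1,138,700; Unit 3A $246,400 + $848,900 = $1,095,300; Unit 4A $246,400 + $307,500 = $553,900.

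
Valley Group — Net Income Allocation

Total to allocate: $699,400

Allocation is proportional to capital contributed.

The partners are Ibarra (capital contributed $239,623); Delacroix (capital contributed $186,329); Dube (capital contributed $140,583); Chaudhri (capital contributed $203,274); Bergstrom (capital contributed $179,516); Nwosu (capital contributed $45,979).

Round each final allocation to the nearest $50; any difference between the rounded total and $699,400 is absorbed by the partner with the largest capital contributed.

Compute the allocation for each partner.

Ibarra: $168,350 · Delacroix: $130,950 · Dube: $98,800 · Chaudhri: $142,850 · Bergstrom: $126,150 · Nwosu: $32,300

Sum of capital contributed: 239,623 + 186,329 + 140,583 + 203,274 + 179,516 + 45,979 = 995,304.
Proportional shares: Ibarra 168,383.05; Delacroix 130,933.37; Dube 98,787.66; Chaudhri 142,840.62; Bergstrom 126,145.87; Nwosu 32,309.44.
Rounded to nearest $50: Ibarra $168,400; Delacroix $130,950; Dube $98,800; Chaudhri $142,850; Bergstrom $126,150; Nwosu $32,300. Sum = $699,450.
Difference $699,400 − $699,450 = −$50 applied to largest capital contributed (Ibarra): Ibarra becomes $168,350.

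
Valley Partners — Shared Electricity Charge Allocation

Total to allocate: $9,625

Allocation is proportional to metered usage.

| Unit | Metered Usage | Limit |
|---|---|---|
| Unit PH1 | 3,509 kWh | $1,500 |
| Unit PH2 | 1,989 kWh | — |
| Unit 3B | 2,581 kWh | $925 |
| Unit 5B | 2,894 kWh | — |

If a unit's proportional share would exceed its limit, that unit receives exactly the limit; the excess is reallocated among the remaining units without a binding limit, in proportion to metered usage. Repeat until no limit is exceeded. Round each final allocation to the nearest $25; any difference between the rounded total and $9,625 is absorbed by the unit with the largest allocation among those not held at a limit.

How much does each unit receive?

Metered usage total: 10,973.
Proportional shares (ignoring caps): Unit PH1 3,077.93; Unit PH2 1,744.66; Unit 3B 2,263.93; Unit 5B 2,538.48.
Cap binds for Unit PH1 ($1,500), Unit 3B ($925); residual $7,200 reallocated over remaining metered usage 4,883.
Shares after redistribution: Unit PH2 2,932.79 → $2,925; Unit 5B 4,267.21 → $4,275.

Unit PH1: $1,500 · Unit PH2: $2,925 · Unit 3B: $925 · Unit 5B: $4,275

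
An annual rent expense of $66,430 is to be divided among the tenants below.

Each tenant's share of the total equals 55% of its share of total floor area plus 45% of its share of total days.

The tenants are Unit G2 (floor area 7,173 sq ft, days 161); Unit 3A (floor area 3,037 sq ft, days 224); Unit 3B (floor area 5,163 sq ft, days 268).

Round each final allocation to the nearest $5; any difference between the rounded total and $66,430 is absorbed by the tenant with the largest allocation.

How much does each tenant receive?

Unit G2: $24,420 · Unit 3A: $17,470 · Unit 3B: $24,540

Floor area total 15,373; days total 653.
Blended shares (55% floor area + 45% days): Unit G2 0.3676; Unit 3A 0.2630; Unit 3B 0.3694.
Raw shares: Unit G2 24,418.20; Unit 3A 17,472.37; Unit 3B 24,539.43.
At nearest $5: Unit G2 $24,420; Unit 3A $17,470; Unit 3B $24,540. Sum = $66,430.
Rounded total matches; no reconciliation needed.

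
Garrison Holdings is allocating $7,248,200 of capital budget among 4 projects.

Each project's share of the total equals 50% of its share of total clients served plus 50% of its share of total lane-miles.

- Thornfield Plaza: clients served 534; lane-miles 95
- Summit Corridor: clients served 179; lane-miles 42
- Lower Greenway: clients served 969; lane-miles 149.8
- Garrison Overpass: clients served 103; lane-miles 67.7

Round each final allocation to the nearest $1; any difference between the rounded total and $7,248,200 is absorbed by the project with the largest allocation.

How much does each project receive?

Thornfield Plaza: $2,055,382 · Summit Corridor: $792,797 · Lower Greenway: $3,498,793 · Garrison Overpass: $901,228

Totals — clients served 1,785, lane-miles 354.5.
Blended shares (50% clients served + 50% lane-miles): Thornfield Plaza 0.2836; Summit Corridor 0.1094; Lower Greenway 0.4827; Garrison Overpass 0.1243.
Unrounded shares: Thornfield Plaza 2,055,382.00; Summit Corridor 792,796.66; Lower Greenway 3,498,793.62; Garrison Overpass 901,227.72.
Rounded to nearest $1: Thornfield Plaza $2,055,382; Summit Corridor $792,797; Lower Greenway $3,498,794; Garrison Overpass $901,228. Sum = $7,248,201.
Difference $7,248,200 − $7,248,201 = −$1 applied to largest allocation (Lower Greenway): Lower Greenway becomes $3,498,793.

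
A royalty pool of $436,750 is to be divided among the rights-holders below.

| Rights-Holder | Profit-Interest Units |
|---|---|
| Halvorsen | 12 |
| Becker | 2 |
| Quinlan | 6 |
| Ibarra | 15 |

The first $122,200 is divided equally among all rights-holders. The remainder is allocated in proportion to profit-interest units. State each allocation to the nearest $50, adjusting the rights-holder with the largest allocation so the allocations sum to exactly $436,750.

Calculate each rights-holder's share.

Halvorsen: $138,400 | Becker: $48,500 | Quinlan: $84,450 | Ibarra: $165,400

First tranche $122,200 split equally: $30,550 each.
Remainder $314,550 by profit-interest units (total 35): Halvorsen 107,845.71 → $107,850; Becker 17,974.29 → $17,950; Quinlan 53,922.86 → $53,900; Ibarra 134,807.14 → $134,800.
Rounding difference +$50 on remainder applied to Ibarra.
Totals: Halvorsen $30,550 + $107,850 = $138,400; Becker $30,550 + $17,950 = $48,500; Quinlan $30,550 + $53,900 = $84,450; Ibarra $30,550 + $134,850 = $165,400.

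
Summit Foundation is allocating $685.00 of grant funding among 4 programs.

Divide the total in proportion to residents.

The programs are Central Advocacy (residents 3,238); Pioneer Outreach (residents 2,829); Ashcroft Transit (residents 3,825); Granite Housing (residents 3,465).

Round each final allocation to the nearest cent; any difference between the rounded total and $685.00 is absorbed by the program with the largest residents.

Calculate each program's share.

Central Advocacy: $166.06; Pioneer Outreach: $145.08; Ashcroft Transit: $196.16; Granite Housing: $177.70

Residents total: 3,238 + 2,829 + 3,825 + 3,465 = 13,357.
Proportional shares: Central Advocacy 166.0575; Pioneer Outreach 145.0824; Ashcroft Transit 196.1612; Granite Housing 177.6990.
At nearest cent: Central Advocacy $166.06; Pioneer Outreach $145.08; Ashcroft Transit $196.16; Granite Housing $177.70. Sum = $685.00.
Rounded total matches; no reconciliation needed.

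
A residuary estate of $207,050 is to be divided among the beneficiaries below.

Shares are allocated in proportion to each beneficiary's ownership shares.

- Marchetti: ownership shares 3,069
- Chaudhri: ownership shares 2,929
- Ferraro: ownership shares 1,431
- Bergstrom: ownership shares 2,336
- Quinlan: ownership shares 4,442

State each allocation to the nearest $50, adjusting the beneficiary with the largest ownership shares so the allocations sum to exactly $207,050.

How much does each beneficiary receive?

Ownership shares total: 14,207.
Raw shares: Marchetti 3,069/14,207 × $207,050 = 44,727.00; Chaudhri 2,929/14,207 × $207,050 = 42,686.67; Ferraro 1,431/14,207 × $207,050 = 20,855.11; Bergstrom 2,336/14,207 × $207,050 = 34,044.40; Quinlan 4,442/14,207 × $207,050 = 64,736.83.
After rounding ($50): Marchetti $44,750; Chaudhri $42,700; Ferraro $20,850; Bergstrom $34,050; Quinlan $64,750. Sum = $207,100.
Difference $207,050 − $207,100 = −$50 applied to largest ownership shares (Quinlan): Quinlan becomes $64,700.

Marchetti: $44,750 · Chaudhri: $42,700 · Ferraro: $20,850 · Bergstrom: $34,050 · Quinlan: $64,700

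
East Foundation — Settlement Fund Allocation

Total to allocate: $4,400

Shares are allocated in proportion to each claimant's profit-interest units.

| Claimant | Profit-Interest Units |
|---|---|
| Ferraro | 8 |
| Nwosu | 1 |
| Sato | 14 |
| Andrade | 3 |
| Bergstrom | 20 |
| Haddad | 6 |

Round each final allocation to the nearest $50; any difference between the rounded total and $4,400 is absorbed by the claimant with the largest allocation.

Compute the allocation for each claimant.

Ferraro: $700 | Nwosu: $100 | Sato: $1,200 | Andrade: $250 | Bergstrom: $1,650 | Haddad: $500

Combined profit-interest units = 52.
Pro-rata amounts: Ferraro 8/52 × $4,400 = 676.92; Nwosu 1/52 × $4,400 = 84.62; Sato 14/52 × $4,400 = 1,184.62; Andrade 3/52 × $4,400 = 253.85; Bergstrom 20/52 × $4,400 = 1,692.31; Haddad 6/52 × $4,400 = 507.69.
At nearest $50: Ferraro $700; Nwosu $100; Sato $1,200; Andrade $250; Bergstrom $1,700; Haddad $500. Sum = $4,450.
Difference $4,400 − $4,450 = −$50 applied to largest allocation (Bergstrom): Bergstrom becomes $1,650.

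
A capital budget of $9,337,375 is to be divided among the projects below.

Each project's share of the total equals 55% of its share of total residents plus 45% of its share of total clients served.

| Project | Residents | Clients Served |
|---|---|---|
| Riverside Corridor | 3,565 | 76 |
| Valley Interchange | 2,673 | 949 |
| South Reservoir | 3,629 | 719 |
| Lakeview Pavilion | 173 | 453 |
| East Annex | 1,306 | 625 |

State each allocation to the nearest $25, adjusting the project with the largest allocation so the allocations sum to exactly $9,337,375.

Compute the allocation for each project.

Riverside Corridor: $1,726,800; Valley Interchange: $2,622,900; South Reservoir: $2,713,150; Lakeview Pavilion: $752,800; East Annex: $1,521,725

Residents total 11,346; clients served total 2,822.
Blended shares (55% residents + 45% clients served): Riverside Corridor 0.1849; Valley Interchange 0.2809; South Reservoir 0.2906; Lakeview Pavilion 0.0806; East Annex 0.1630.
Pro-rata amounts: Riverside Corridor 1,726,791.31; Valley Interchange 2,622,898.00; South Reservoir 2,713,155.00; Lakeview Pavilion 752,799.89; East Annex 1,521,730.81.
Rounded to nearest $25: Riverside Corridor $1,726,800; Valley Interchange $2,622,900; South Reservoir $2,713,150; Lakeview Pavilion $752,800; East Annex $1,521,725. Sum = $9,337,375.
Rounded total matches; no reconciliation needed.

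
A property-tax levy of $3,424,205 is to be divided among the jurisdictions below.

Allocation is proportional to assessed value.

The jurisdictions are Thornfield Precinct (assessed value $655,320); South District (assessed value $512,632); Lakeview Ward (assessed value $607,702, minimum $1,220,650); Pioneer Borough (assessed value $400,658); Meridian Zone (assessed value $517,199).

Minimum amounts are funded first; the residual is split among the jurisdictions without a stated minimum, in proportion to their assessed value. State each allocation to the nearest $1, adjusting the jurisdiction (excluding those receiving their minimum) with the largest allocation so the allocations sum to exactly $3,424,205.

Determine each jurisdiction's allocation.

Thornfield Precinct: $692,313 · South District: $541,571 · Lakeview Ward: $1,220,650 · Pioneer Borough: $423,276 · Meridian Zone: $546,395

Guaranteed amounts: Lakeview Ward $1,220,650. Remaining pool $2,203,555.
Remaining pool split over remaining assessed value 2,085,809: Thornfield Precinct 692,313.47 → $692,313; South District 541,570.59 → $541,571; Pioneer Borough 423,275.54 → $423,276; Meridian Zone 546,395.40 → $546,395.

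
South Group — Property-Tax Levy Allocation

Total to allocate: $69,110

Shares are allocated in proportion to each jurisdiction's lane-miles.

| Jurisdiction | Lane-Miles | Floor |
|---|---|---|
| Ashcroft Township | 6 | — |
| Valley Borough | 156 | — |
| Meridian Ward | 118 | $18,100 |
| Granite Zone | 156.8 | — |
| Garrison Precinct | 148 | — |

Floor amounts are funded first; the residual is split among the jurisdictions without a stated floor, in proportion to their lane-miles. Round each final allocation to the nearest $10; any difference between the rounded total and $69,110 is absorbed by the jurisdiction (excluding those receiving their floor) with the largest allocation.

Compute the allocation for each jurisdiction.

Guaranteed amounts: Meridian Ward $18,100. Residual $51,010.
Residual split over remaining lane-miles 466.8: Ashcroft Township 655.66 → $660; Valley Borough 17,047.04 → $17,050; Granite Zone 17,134.46 → $17,130; Garrison Precinct 16,172.84 → $16,170.

Ashcroft Township: $660 | Valley Borough: $17,050 | Meridian Ward: $18,100 | Granite Zone: $17,130 | Garrison Precinct: $16,170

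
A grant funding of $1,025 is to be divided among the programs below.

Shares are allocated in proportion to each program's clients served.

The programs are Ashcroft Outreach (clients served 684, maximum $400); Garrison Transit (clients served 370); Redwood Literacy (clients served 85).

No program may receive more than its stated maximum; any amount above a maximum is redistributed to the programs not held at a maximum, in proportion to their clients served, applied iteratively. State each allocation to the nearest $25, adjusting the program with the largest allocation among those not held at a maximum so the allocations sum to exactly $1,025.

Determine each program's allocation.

Ashcroft Outreach: $400 · Garrison Transit: $500 · Redwood Literacy: $125

Clients served total: 1,139.
Pro-rata shares before constraints: Ashcroft Outreach 615.54; Garrison Transit 332.97; Redwood Literacy 76.49.
Held at cap: Ashcroft Outreach ($400); residual $625 reallocated over remaining clients served 455.
Shares after redistribution: Garrison Transit 508.24 → $500; Redwood Literacy 116.76 → $125.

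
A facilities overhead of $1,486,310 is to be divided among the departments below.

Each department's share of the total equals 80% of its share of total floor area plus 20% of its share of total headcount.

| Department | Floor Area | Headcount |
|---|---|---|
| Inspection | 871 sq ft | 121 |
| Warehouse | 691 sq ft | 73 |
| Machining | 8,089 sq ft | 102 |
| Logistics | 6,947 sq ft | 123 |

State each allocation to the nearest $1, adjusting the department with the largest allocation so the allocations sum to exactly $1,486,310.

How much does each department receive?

Inspection: $148,241 · Warehouse: $101,292 · Machining: $651,845 · Logistics: $584,932

Totals — floor area 16,598, headcount 419.
Composite weights (80% floor area + 20% headcount): Inspection 0.0997; Warehouse 0.0682; Machining 0.4386; Logistics 0.3935.
Proportional shares: Inspection 148,240.88; Warehouse 101,292.15; Machining 651,844.51; Logistics 584,932.45.
Rounded to nearest $1: Inspection $148,241; Warehouse $101,292; Machining $651,845; Logistics $584,932. Sum = $1,486,310.
Rounded total matches; no reconciliation needed.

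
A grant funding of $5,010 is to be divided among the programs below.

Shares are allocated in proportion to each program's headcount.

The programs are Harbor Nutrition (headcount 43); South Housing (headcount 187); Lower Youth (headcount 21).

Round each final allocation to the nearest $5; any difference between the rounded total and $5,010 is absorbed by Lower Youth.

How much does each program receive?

Total headcount = 251.
Pro-rata amounts: Harbor Nutrition 43/251 × $5,010 = 858.29; South Housing 187/251 × $5,010 = 3,732.55; Lower Youth 21/251 × $5,010 = 419.16.
Rounded to nearest $5: Harbor Nutrition $860; South Housing $3,735; Lower Youth $420. Sum = $5,015.
Difference $5,010 − $5,015 = −$5 applied to Lower Youth: Lower Youth becomes $415.

Harbor Nutrition: $860 | South Housing: $3,735 | Lower Youth: $415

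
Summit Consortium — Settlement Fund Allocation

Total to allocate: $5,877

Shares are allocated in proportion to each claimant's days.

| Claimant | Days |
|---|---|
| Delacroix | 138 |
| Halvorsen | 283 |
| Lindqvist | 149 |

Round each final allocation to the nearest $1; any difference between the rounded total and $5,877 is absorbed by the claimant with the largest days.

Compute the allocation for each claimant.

Total days = 138 + 283 + 149 = 570.
Unrounded shares: Delacroix 1,422.85; Halvorsen 2,917.88; Lindqvist 1,536.27.
Rounded to nearest $1: Delacroix $1,423; Halvorsen $2,918; Lindqvist $1,536. Sum = $5,877.
Sum already equals the total — no adjustment.

Delacroix: $1,423; Halvorsen: $2,918; Lindqvist: $1,536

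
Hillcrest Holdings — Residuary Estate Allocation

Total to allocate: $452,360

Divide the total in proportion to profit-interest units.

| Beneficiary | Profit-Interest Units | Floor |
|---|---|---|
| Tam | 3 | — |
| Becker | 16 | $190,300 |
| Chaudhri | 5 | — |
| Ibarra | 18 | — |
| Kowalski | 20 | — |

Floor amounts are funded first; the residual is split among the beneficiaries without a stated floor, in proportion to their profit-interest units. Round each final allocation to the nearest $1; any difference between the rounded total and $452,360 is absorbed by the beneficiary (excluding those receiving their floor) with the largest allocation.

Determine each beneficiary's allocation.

Guaranteed amounts: Becker $190,300. Remaining pool $262,060.
Remaining pool split over remaining profit-interest units 46: Tam 17,090.87 → $17,091; Chaudhri 28,484.78 → $28,485; Ibarra 102,545.22 → $102,545; Kowalski 113,939.13 → $113,939.

Tam: $17,091 | Becker: $190,300 | Chaudhri: $28,485 | Ibarra: $102,545 | Kowalski: $113,939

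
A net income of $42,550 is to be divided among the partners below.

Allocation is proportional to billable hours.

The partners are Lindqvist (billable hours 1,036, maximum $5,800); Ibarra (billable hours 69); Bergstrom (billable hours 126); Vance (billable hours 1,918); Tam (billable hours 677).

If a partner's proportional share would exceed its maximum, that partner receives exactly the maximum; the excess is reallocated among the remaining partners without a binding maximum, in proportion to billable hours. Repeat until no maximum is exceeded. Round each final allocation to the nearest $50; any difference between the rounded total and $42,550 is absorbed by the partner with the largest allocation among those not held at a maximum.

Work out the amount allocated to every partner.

Combined billable hours = 3,826.
Pro-rata shares before constraints: Lindqvist 11,521.64; Ibarra 767.37; Bergstrom 1,401.28; Vance 21,330.61; Tam 7,529.10.
Held at cap: Lindqvist ($5,800); remaining pool $36,750 reallocated over remaining billable hours 2,790.
Shares after redistribution: Ibarra 908.87 → $900; Bergstrom 1,659.68 → $1,650; Vance 25,263.98 → $25,250; Tam 8,917.47 → $8,900.
Rounding difference +$50 applied to Vance → $25,300.

Lindqvist: $5,800; Ibarra: $900; Bergstrom: $1,650; Vance: $25,300; Tam: $8,900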